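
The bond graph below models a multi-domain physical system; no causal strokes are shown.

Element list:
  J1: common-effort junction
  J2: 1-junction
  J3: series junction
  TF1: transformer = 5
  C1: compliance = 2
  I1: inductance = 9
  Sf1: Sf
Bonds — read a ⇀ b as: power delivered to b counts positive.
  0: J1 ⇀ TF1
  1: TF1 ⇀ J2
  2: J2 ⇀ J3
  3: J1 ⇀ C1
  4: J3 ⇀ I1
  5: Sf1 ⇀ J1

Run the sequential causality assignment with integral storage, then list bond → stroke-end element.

b5 →Sf1  (source Sf1 imposes f)
b3 →J1  (prefer integral on C1)
b0 →TF1  (0-jn J1 has e-setter on 3)
b1 →J2  (TF1: transformer flips bond 0)
b2 →J3  (only one flow-in slot at J2)
b4 →I1  (J3 needs exactly one f-in)

bond 0 stroke at TF1
bond 1 stroke at J2
bond 2 stroke at J3
bond 3 stroke at J1
bond 4 stroke at I1
bond 5 stroke at Sf1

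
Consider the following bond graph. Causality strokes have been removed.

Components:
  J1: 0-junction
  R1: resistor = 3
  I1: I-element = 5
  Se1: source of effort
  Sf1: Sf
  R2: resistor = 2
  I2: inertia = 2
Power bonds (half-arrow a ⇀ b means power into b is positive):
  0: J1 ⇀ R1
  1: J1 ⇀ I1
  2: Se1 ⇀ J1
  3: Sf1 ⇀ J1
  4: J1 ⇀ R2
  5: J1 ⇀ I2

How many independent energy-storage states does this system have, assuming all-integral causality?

2  (I1, I2 all integral)

b2 |J1  (Se1 (Se) sets effort on bond)
b3 |Sf1  (Sf1 (Sf) sets flow on bond)
b0 |R1  (J1 effort already set via bond 2)
b1 |I1  (J1 effort already set via bond 2)
b4 |R2  (J1 effort already set via bond 2)
b5 |I2  (J1 effort already set via bond 2)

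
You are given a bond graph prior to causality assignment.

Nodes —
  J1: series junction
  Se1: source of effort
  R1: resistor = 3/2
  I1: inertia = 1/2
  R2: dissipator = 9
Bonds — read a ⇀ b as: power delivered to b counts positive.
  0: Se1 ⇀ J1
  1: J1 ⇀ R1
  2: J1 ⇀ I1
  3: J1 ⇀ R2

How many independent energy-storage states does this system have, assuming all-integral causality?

b0 stroke→J1  (source Se1 imposes e)
b2 stroke→I1  (I1 integral (f out))
b1 stroke→J1  (J1 flow already set via bond 2)
b3 stroke→J1  (1-jn J1 has f-setter on 2)

1  (I1 all integral)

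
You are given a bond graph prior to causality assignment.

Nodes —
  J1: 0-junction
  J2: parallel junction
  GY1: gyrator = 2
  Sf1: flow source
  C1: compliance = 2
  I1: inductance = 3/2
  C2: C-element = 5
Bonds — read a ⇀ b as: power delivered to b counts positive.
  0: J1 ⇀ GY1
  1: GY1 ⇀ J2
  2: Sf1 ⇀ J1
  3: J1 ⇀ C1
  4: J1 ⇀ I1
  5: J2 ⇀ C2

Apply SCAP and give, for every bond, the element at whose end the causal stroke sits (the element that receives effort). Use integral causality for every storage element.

bond 0 stroke→GY1
bond 1 stroke→GY1
bond 2 stroke→Sf1
bond 3 stroke→J1
bond 4 stroke→I1
bond 5 stroke→J2

bond 2 stroke→Sf1  (Sf1: flow source, stroke at near end)
bond 3 stroke→J1  (prefer integral on C1)
bond 0 stroke→GY1  (0-jn J1 has e-setter on 3)
bond 4 stroke→I1  (0-jn J1 has e-setter on 3)
bond 1 stroke→GY1  (GY GY1: same side as bond 0)
bond 5 stroke→J2  (J2: last free bond brings effort in)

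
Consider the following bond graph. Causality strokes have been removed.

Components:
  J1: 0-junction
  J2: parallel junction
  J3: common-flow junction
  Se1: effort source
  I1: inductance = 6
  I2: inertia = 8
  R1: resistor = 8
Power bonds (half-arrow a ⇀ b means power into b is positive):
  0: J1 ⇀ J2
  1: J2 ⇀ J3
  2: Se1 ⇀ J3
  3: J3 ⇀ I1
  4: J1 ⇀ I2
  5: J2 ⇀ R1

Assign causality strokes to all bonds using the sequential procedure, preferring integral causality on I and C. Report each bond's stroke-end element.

#2 →J3  (Se1 fixes effort; stroke away)
#3 →I1  (I1 integral (f out))
#1 →J3  (1-jn J3 has f-setter on 3)
#4 →I2  (I2: I, integral causality)
#0 →J1  (J1 needs exactly one e-in)
#5 →J2  (J2 needs exactly one e-in)

β0 →J1
β1 →J3
β2 →J3
β3 →I1
β4 →I2
β5 →J2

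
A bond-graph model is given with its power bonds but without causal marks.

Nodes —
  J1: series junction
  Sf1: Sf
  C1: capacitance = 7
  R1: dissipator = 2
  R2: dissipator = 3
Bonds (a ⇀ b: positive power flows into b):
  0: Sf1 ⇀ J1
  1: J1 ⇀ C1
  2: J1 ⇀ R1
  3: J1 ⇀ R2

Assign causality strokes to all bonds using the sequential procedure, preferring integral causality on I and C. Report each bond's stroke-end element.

β0 |Sf1  (source Sf1 imposes f)
β1 |J1  (1-jn J1 has f-setter on 0)
β2 |J1  (1-jn J1 has f-setter on 0)
β3 |J1  (common-f at J1 fixed by 0)

b0 |Sf1
b1 |J1
b2 |J1
b3 |J1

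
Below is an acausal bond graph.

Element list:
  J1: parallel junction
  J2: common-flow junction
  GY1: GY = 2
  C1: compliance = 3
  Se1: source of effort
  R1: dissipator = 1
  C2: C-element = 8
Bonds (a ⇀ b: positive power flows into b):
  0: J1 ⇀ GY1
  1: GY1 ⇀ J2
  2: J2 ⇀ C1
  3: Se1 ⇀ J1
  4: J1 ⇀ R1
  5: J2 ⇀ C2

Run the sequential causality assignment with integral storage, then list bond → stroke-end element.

bond 0 |GY1
bond 1 |GY1
bond 2 |J2
bond 3 |J1
bond 4 |R1
bond 5 |J2

b3 stroke→J1  (source Se1 imposes e)
b0 stroke→GY1  (0-jn J1 has e-setter on 3)
b4 stroke→R1  (J1: bond 3 brought effort, rest push out)
b1 stroke→GY1  (GY1 both-in/both-out from 0)
b2 stroke→J2  (J2 flow already set via bond 1)
b5 stroke→J2  (J2 flow already set via bond 1)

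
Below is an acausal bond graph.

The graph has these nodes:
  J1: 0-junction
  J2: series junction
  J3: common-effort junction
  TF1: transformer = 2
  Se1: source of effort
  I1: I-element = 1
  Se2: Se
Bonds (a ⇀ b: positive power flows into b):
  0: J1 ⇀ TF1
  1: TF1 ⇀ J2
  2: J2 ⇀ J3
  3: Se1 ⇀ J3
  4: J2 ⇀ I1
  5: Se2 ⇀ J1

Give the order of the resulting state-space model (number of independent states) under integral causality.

1  (I1 all integral)

β3 →J3  (Se1 (Se) sets effort on bond)
β5 →J1  (Se2 fixes effort; stroke away)
β0 →TF1  (common-e at J1 fixed by 5)
β2 →J2  (0-jn J3 has e-setter on 3)
β1 →J2  (through TF1, causality passes straight; one stroke at TF1)
β4 →I1  (J2: last free bond brings flow in)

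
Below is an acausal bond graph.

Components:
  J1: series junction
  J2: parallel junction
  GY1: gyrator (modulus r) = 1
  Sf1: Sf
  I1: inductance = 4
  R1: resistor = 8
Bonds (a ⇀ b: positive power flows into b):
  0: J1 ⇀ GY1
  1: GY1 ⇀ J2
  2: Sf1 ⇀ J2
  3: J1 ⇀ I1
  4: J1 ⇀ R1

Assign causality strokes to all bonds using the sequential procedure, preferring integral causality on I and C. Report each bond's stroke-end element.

#0 stroke→J1
#1 stroke→J2
#2 stroke→Sf1
#3 stroke→I1
#4 stroke→J1

bond 2 |Sf1  (source Sf1 imposes f)
bond 1 |J2  (J2 needs exactly one e-in)
bond 0 |J1  (GY GY1: same side as bond 1)
bond 3 |I1  (I1: I, integral causality)
bond 4 |J1  (1-jn J1 has f-setter on 3)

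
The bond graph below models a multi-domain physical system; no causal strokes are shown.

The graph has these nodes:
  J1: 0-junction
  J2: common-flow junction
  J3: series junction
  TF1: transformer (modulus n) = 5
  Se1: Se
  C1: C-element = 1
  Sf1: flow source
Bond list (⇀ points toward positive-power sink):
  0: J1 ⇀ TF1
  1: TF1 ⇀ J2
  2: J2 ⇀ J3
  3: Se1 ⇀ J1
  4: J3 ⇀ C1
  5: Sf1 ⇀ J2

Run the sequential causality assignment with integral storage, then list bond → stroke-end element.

bond 3 stroke at J1  (source Se1 imposes e)
bond 5 stroke at Sf1  (source Sf1 imposes f)
bond 0 stroke at TF1  (J1: bond 3 brought effort, rest push out)
bond 1 stroke at J2  (common-f at J2 fixed by 5)
bond 2 stroke at J2  (J2: bond 5 brought flow, rest push out)
bond 4 stroke at J3  (J3: bond 2 brought flow, rest push out)

β0 →TF1
β1 →J2
β2 →J2
β3 →J1
β4 →J3
β5 →Sf1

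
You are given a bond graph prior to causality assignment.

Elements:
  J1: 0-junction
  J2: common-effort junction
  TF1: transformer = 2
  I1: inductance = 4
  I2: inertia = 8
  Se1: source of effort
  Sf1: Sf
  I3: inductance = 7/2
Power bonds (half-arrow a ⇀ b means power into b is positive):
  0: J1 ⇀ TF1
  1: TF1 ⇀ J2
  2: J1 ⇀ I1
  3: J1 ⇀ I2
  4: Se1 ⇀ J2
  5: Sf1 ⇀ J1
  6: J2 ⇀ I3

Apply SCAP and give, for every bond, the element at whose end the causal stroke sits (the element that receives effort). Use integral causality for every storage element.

#4 →J2  (source Se1 imposes e)
#5 →Sf1  (Sf1: flow source, stroke at near end)
#1 →TF1  (0-jn J2 has e-setter on 4)
#6 →I3  (common-e at J2 fixed by 4)
#0 →J1  (TF1: transformer flips bond 1)
#2 →I1  (J1: bond 0 brought effort, rest push out)
#3 →I2  (J1: bond 0 brought effort, rest push out)

β0 →J1
β1 →TF1
β2 →I1
β3 →I2
β4 →J2
β5 →Sf1
β6 →I3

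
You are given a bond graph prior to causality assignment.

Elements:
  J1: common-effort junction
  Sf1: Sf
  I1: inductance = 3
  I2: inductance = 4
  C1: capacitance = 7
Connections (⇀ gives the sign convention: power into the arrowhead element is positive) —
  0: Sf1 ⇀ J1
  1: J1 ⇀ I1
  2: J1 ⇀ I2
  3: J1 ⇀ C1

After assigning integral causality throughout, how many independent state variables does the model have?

3  (C1, I1, I2 all integral)

bond 0 stroke at Sf1  (Sf1 fixes flow; stroke at Sf1)
bond 1 stroke at I1  (I1 integral (f out))
bond 2 stroke at I2  (I2 outputs flow p/I2)
bond 3 stroke at J1  (J1 needs exactly one e-in)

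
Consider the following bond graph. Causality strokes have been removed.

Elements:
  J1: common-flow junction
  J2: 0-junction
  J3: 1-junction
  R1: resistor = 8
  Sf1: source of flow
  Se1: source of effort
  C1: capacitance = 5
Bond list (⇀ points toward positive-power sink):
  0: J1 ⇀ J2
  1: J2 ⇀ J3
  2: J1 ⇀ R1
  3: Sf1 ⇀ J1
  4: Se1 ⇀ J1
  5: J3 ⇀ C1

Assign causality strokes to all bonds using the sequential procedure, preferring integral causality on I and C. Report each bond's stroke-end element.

bond 0 stroke at J1
bond 1 stroke at J2
bond 2 stroke at J1
bond 3 stroke at Sf1
bond 4 stroke at J1
bond 5 stroke at J3

#3 stroke→Sf1  (Sf1 fixes flow; stroke at Sf1)
#4 stroke→J1  (Se1: effort source, stroke at far end)
#0 stroke→J1  (J1 flow already set via bond 3)
#2 stroke→J1  (common-f at J1 fixed by 3)
#1 stroke→J2  (J2: last free bond brings effort in)
#5 stroke→J3  (common-f at J3 fixed by 1)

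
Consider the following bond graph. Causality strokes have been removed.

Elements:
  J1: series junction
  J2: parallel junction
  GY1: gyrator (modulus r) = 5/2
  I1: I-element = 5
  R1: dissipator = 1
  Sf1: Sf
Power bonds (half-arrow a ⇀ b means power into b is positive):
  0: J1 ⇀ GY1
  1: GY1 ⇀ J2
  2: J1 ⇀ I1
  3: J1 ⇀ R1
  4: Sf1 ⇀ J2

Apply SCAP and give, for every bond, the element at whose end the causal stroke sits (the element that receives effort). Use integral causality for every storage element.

bond 0 stroke at J1
bond 1 stroke at J2
bond 2 stroke at I1
bond 3 stroke at J1
bond 4 stroke at Sf1

#4 →Sf1  (Sf1 (Sf) sets flow on bond)
#1 →J2  (closing 0-jn rule on J2)
#0 →J1  (GY GY1: same side as bond 1)
#2 →I1  (I1 outputs flow p/I1)
#3 →J1  (1-jn J1 has f-setter on 2)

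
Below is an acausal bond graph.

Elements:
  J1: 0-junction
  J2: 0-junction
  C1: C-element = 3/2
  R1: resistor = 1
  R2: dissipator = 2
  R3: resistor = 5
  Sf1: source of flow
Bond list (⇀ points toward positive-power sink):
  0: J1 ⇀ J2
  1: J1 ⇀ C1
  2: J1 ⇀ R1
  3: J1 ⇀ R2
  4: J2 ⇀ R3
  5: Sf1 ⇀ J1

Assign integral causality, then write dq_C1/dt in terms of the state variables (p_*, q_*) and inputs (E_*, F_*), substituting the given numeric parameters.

dq_C1/dt = F_Sf1 - 17*q_C1/15

#5 stroke→Sf1  (Sf1 (Sf) sets flow on bond)
#1 stroke→J1  (C1 outputs effort q/C1)
#0 stroke→J2  (J1: bond 1 brought effort, rest push out)
#2 stroke→R1  (0-jn J1 has e-setter on 1)
#3 stroke→R2  (common-e at J1 fixed by 1)
#4 stroke→R3  (J2 effort already set via bond 0)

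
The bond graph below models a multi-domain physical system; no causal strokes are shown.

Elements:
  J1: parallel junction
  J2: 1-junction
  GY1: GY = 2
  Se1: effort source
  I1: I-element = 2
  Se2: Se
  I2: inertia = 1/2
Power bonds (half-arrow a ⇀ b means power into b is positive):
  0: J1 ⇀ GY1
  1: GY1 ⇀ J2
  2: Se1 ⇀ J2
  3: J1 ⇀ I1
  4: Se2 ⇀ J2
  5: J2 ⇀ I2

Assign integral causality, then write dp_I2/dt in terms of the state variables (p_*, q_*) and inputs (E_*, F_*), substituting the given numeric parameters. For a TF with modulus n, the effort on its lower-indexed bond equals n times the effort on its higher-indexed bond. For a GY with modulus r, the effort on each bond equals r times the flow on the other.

#2 stroke at J2  (Se1 fixes effort; stroke away)
#4 stroke at J2  (Se2 fixes effort; stroke away)
#3 stroke at I1  (I1 integral (f out))
#0 stroke at J1  (closing 0-jn rule on J1)
#1 stroke at J2  (through GY1, causality inverts; strokes same side of GY1)
#5 stroke at I2  (only one flow-in slot at J2)

dp_I2/dt = E_Se1 + E_Se2 - p_I1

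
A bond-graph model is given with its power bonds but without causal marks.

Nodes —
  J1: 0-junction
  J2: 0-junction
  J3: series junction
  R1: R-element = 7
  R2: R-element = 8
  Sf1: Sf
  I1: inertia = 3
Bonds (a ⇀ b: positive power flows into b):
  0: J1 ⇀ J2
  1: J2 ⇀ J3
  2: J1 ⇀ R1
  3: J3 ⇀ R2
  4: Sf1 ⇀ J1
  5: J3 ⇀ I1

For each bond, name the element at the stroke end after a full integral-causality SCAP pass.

#4 |Sf1  (Sf1 fixes flow; stroke at Sf1)
#5 |I1  (prefer integral on I1)
#1 |J3  (1-jn J3 has f-setter on 5)
#3 |J3  (1-jn J3 has f-setter on 5)
#0 |J2  (only one effort-in slot at J2)
#2 |J1  (J1: last free bond brings effort in)

#0 stroke→J2
#1 stroke→J3
#2 stroke→J1
#3 stroke→J3
#4 stroke→Sf1
#5 stroke→I1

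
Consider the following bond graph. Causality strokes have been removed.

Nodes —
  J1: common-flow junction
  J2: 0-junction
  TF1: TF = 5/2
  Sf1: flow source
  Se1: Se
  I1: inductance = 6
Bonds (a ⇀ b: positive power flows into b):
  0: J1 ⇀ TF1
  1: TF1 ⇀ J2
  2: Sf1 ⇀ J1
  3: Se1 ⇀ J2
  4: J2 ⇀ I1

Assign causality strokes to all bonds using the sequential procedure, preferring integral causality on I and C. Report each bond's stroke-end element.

bond 0 stroke→J1
bond 1 stroke→TF1
bond 2 stroke→Sf1
bond 3 stroke→J2
bond 4 stroke→I1

#2 stroke at Sf1  (Sf1 (Sf) sets flow on bond)
#3 stroke at J2  (Se1 (Se) sets effort on bond)
#0 stroke at J1  (J1 flow already set via bond 2)
#1 stroke at TF1  (J2: bond 3 brought effort, rest push out)
#4 stroke at I1  (J2 effort already set via bond 3)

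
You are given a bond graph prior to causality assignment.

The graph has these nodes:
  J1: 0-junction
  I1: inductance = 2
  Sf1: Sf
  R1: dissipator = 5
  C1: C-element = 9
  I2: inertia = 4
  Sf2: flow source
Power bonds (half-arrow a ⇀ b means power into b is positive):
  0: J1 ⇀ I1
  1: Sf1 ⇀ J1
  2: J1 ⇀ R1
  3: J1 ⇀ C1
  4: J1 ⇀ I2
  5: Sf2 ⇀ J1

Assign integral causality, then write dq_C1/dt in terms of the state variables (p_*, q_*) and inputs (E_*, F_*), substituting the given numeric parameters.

dq_C1/dt = F_Sf1 + F_Sf2 - p_I1/2 - p_I2/4 - q_C1/45

b1 |Sf1  (Sf1: flow source, stroke at near end)
b5 |Sf2  (Sf2: flow source, stroke at near end)
b0 |I1  (I1 outputs flow p/I1)
b3 |J1  (prefer integral on C1)
b2 |R1  (0-jn J1 has e-setter on 3)
b4 |I2  (J1: bond 3 brought effort, rest push out)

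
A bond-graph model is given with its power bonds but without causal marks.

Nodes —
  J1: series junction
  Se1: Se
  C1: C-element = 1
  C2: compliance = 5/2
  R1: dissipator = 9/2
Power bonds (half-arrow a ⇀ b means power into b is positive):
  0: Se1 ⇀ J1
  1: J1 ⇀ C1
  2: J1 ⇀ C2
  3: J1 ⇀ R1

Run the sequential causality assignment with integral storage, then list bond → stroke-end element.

β0 stroke at J1  (source Se1 imposes e)
β1 stroke at J1  (C1 integral (e out))
β2 stroke at J1  (prefer integral on C2)
β3 stroke at R1  (J1 needs exactly one f-in)

b0 →J1
b1 →J1
b2 →J1
b3 →R1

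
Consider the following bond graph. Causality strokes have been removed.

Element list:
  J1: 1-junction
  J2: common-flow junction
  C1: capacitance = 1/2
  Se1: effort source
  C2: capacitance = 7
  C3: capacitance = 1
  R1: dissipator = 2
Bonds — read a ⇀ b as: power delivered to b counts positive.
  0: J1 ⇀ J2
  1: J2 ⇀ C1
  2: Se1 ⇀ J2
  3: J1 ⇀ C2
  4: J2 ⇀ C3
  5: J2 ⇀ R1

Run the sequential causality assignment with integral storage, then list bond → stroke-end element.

#0 stroke at J2
#1 stroke at J2
#2 stroke at J2
#3 stroke at J1
#4 stroke at J2
#5 stroke at R1

bond 2 stroke→J2  (Se1: effort source, stroke at far end)
bond 1 stroke→J2  (C1 integral (e out))
bond 3 stroke→J1  (prefer integral on C2)
bond 0 stroke→J2  (only one flow-in slot at J1)
bond 4 stroke→J2  (C3: C, integral causality)
bond 5 stroke→R1  (J2 needs exactly one f-in)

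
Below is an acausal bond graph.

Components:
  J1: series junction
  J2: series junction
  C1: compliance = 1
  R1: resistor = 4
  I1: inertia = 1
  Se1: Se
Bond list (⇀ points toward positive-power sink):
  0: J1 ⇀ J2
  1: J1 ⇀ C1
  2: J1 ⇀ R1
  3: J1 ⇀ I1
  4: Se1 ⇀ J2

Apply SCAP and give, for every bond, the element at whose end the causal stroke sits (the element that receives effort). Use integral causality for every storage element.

bond 0 stroke→J1
bond 1 stroke→J1
bond 2 stroke→J1
bond 3 stroke→I1
bond 4 stroke→J2

β4 stroke→J2  (source Se1 imposes e)
β0 stroke→J1  (J2: last free bond brings flow in)
β1 stroke→J1  (C1: C, integral causality)
β3 stroke→I1  (prefer integral on I1)
β2 stroke→J1  (common-f at J1 fixed by 3)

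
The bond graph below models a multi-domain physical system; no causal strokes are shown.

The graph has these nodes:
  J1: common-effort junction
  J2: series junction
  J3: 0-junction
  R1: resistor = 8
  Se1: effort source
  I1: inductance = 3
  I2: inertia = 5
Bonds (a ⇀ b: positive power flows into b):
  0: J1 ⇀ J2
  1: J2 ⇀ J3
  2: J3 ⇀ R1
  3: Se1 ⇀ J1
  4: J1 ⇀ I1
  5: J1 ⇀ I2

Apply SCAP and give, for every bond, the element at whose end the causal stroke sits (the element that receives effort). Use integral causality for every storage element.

bond 0 stroke→J2
bond 1 stroke→J3
bond 2 stroke→R1
bond 3 stroke→J1
bond 4 stroke→I1
bond 5 stroke→I2

β3 |J1  (Se1 fixes effort; stroke away)
β0 |J2  (0-jn J1 has e-setter on 3)
β4 |I1  (0-jn J1 has e-setter on 3)
β5 |I2  (J1: bond 3 brought effort, rest push out)
β1 |J3  (J2: last free bond brings flow in)
β2 |R1  (common-e at J3 fixed by 1)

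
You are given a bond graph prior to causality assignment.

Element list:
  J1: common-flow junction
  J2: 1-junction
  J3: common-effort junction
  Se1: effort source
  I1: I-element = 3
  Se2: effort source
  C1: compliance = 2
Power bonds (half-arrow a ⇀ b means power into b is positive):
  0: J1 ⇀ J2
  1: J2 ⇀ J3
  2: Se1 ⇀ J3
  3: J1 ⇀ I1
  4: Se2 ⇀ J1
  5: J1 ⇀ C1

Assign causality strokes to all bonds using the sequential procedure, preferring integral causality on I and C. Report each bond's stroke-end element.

b2 →J3  (Se1 fixes effort; stroke away)
b4 →J1  (Se2 (Se) sets effort on bond)
b1 →J2  (J3: bond 2 brought effort, rest push out)
b0 →J1  (closing 1-jn rule on J2)
b3 →I1  (I1 outputs flow p/I1)
b5 →J1  (J1: bond 3 brought flow, rest push out)

bond 0 →J1
bond 1 →J2
bond 2 →J3
bond 3 →I1
bond 4 →J1
bond 5 →J1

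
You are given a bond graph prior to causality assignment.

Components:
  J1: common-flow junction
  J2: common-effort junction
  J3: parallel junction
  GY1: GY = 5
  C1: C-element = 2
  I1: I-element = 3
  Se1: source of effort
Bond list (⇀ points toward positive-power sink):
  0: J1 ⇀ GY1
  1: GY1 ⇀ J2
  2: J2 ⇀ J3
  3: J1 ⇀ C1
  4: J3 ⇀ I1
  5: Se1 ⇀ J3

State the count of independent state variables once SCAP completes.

2  (C1, I1 all integral)

β5 stroke→J3  (Se1: effort source, stroke at far end)
β2 stroke→J2  (0-jn J3 has e-setter on 5)
β4 stroke→I1  (J3 effort already set via bond 5)
β1 stroke→GY1  (0-jn J2 has e-setter on 2)
β0 stroke→GY1  (GY GY1: same side as bond 1)
β3 stroke→J1  (common-f at J1 fixed by 0)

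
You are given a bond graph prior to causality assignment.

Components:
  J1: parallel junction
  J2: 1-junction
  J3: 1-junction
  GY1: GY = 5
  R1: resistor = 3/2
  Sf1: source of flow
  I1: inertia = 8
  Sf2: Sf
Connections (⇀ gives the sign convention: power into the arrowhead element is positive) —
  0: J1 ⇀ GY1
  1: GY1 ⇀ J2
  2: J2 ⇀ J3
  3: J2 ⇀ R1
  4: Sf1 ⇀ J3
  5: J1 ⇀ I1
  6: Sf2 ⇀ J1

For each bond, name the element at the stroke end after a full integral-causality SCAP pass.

#4 →Sf1  (Sf1 fixes flow; stroke at Sf1)
#6 →Sf2  (source Sf2 imposes f)
#2 →J3  (1-jn J3 has f-setter on 4)
#1 →J2  (J2: bond 2 brought flow, rest push out)
#3 →J2  (common-f at J2 fixed by 2)
#0 →J1  (GY1 both-in/both-out from 1)
#5 →I1  (common-e at J1 fixed by 0)

b0 stroke→J1
b1 stroke→J2
b2 stroke→J3
b3 stroke→J2
b4 stroke→Sf1
b5 stroke→I1
b6 stroke→Sf2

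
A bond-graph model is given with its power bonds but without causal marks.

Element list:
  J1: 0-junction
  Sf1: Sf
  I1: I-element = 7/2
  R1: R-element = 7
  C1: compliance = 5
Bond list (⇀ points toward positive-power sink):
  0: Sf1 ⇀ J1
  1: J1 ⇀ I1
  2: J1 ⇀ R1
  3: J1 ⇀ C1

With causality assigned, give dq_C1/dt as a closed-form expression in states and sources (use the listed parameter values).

#0 |Sf1  (Sf1 fixes flow; stroke at Sf1)
#1 |I1  (I1 outputs flow p/I1)
#3 |J1  (prefer integral on C1)
#2 |R1  (0-jn J1 has e-setter on 3)

dq_C1/dt = F_Sf1 - 2*p_I1/7 - q_C1/35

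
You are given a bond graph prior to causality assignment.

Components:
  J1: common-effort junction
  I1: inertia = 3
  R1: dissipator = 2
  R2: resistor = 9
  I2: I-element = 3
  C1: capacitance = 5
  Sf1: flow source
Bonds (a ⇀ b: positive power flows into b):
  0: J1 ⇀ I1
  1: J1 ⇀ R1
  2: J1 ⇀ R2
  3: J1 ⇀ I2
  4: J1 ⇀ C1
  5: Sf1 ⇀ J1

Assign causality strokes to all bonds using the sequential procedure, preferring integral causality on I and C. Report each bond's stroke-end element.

bond 0 stroke→I1
bond 1 stroke→R1
bond 2 stroke→R2
bond 3 stroke→I2
bond 4 stroke→J1
bond 5 stroke→Sf1

bond 5 stroke at Sf1  (Sf1 (Sf) sets flow on bond)
bond 0 stroke at I1  (I1 integral (f out))
bond 3 stroke at I2  (I2 outputs flow p/I2)
bond 4 stroke at J1  (C1: C, integral causality)
bond 1 stroke at R1  (common-e at J1 fixed by 4)
bond 2 stroke at R2  (common-e at J1 fixed by 4)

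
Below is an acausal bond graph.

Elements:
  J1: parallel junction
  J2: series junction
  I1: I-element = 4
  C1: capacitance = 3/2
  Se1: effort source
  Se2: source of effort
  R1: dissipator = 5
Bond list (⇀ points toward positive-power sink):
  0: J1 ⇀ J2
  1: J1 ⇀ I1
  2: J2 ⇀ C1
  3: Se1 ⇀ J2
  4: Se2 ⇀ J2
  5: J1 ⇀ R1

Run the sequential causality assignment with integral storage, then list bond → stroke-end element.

b0 stroke at J1
b1 stroke at I1
b2 stroke at J2
b3 stroke at J2
b4 stroke at J2
b5 stroke at R1

bond 3 |J2  (Se1 fixes effort; stroke away)
bond 4 |J2  (source Se2 imposes e)
bond 1 |I1  (prefer integral on I1)
bond 2 |J2  (C1 outputs effort q/C1)
bond 0 |J1  (closing 1-jn rule on J2)
bond 5 |R1  (common-e at J1 fixed by 0)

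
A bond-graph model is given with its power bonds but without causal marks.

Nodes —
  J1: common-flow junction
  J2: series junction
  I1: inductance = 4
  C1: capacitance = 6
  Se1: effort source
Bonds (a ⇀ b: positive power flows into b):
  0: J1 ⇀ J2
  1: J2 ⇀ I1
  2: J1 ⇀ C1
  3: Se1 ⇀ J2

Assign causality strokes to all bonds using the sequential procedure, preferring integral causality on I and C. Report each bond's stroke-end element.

#3 stroke→J2  (Se1: effort source, stroke at far end)
#1 stroke→I1  (I1 integral (f out))
#0 stroke→J2  (J2 flow already set via bond 1)
#2 stroke→J1  (1-jn J1 has f-setter on 0)

b0 →J2
b1 →I1
b2 →J1
b3 →J2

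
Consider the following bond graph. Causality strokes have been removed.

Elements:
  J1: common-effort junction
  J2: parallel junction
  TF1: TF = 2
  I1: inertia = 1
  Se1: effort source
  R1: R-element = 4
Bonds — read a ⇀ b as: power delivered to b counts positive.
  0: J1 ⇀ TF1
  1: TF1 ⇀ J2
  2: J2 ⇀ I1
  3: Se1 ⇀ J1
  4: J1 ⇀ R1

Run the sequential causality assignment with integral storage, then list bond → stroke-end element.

bond 0 stroke→TF1
bond 1 stroke→J2
bond 2 stroke→I1
bond 3 stroke→J1
bond 4 stroke→R1

b3 stroke at J1  (Se1 (Se) sets effort on bond)
b0 stroke at TF1  (J1: bond 3 brought effort, rest push out)
b4 stroke at R1  (0-jn J1 has e-setter on 3)
b1 stroke at J2  (through TF1, causality passes straight; one stroke at TF1)
b2 stroke at I1  (J2 effort already set via bond 1)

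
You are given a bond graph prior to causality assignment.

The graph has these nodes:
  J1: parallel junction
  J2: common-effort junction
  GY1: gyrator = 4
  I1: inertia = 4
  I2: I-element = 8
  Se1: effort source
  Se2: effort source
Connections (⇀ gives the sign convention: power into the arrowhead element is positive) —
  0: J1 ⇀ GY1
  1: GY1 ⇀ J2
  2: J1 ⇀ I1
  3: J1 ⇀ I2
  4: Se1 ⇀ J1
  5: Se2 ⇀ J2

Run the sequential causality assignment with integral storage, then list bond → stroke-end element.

#0 |GY1
#1 |GY1
#2 |I1
#3 |I2
#4 |J1
#5 |J2

#4 stroke at J1  (Se1 fixes effort; stroke away)
#5 stroke at J2  (source Se2 imposes e)
#0 stroke at GY1  (J1 effort already set via bond 4)
#2 stroke at I1  (J1 effort already set via bond 4)
#3 stroke at I2  (J1: bond 4 brought effort, rest push out)
#1 stroke at GY1  (common-e at J2 fixed by 5)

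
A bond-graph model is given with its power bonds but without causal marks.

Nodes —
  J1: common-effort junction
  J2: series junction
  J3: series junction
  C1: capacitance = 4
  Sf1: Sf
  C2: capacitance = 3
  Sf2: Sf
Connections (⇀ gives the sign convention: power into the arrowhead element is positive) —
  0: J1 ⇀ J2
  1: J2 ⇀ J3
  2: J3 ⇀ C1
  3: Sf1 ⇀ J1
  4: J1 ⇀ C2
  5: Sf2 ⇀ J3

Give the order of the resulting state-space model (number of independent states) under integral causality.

2  (C1, C2 all integral)

β3 stroke at Sf1  (Sf1 (Sf) sets flow on bond)
β5 stroke at Sf2  (Sf2: flow source, stroke at near end)
β1 stroke at J3  (1-jn J3 has f-setter on 5)
β2 stroke at J3  (J3 flow already set via bond 5)
β0 stroke at J2  (1-jn J2 has f-setter on 1)
β4 stroke at J1  (J1: last free bond brings effort in)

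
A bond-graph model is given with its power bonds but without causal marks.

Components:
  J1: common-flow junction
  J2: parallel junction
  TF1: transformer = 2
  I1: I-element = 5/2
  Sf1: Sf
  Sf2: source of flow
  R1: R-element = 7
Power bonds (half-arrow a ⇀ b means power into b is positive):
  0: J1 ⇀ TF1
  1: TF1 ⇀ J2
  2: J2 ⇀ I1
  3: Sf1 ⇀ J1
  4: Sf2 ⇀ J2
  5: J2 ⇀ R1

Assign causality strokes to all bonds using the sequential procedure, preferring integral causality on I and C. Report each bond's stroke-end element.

#0 |J1
#1 |TF1
#2 |I1
#3 |Sf1
#4 |Sf2
#5 |J2

β3 |Sf1  (Sf1 fixes flow; stroke at Sf1)
β4 |Sf2  (source Sf2 imposes f)
β0 |J1  (J1 flow already set via bond 3)
β1 |TF1  (TF1 one-in-one-out from 0)
β2 |I1  (I1 outputs flow p/I1)
β5 |J2  (only one effort-in slot at J2)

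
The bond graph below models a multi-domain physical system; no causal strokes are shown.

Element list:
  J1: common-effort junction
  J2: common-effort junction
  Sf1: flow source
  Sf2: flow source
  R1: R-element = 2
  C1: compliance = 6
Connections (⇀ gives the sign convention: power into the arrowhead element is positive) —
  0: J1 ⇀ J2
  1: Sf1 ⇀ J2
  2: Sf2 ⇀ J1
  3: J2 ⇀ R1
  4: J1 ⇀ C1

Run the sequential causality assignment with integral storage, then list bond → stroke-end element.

b1 →Sf1  (source Sf1 imposes f)
b2 →Sf2  (Sf2 (Sf) sets flow on bond)
b4 →J1  (C1: C, integral causality)
b0 →J2  (J1: bond 4 brought effort, rest push out)
b3 →R1  (0-jn J2 has e-setter on 0)

#0 stroke→J2
#1 stroke→Sf1
#2 stroke→Sf2
#3 stroke→R1
#4 stroke→J1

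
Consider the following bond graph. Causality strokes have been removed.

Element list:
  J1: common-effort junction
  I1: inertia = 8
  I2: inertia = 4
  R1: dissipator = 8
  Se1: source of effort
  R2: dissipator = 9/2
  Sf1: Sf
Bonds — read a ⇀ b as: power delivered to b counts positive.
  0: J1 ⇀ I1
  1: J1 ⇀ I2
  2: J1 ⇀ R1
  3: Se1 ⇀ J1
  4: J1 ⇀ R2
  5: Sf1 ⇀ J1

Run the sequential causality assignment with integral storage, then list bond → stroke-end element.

bond 3 |J1  (source Se1 imposes e)
bond 5 |Sf1  (source Sf1 imposes f)
bond 0 |I1  (common-e at J1 fixed by 3)
bond 1 |I2  (J1: bond 3 brought effort, rest push out)
bond 2 |R1  (0-jn J1 has e-setter on 3)
bond 4 |R2  (common-e at J1 fixed by 3)

b0 stroke→I1
b1 stroke→I2
b2 stroke→R1
b3 stroke→J1
b4 stroke→R2
b5 stroke→Sf1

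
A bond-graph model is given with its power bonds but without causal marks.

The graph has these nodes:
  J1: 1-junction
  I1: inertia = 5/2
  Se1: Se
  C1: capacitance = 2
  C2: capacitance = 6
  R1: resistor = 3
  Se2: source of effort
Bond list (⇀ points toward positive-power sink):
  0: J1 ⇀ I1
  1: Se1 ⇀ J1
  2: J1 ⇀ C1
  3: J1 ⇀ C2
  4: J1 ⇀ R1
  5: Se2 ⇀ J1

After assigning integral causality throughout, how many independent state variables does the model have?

3  (C1, C2, I1 all integral)

bond 1 stroke→J1  (Se1 (Se) sets effort on bond)
bond 5 stroke→J1  (Se2 fixes effort; stroke away)
bond 0 stroke→I1  (I1 integral (f out))
bond 2 stroke→J1  (common-f at J1 fixed by 0)
bond 3 stroke→J1  (J1: bond 0 brought flow, rest push out)
bond 4 stroke→J1  (common-f at J1 fixed by 0)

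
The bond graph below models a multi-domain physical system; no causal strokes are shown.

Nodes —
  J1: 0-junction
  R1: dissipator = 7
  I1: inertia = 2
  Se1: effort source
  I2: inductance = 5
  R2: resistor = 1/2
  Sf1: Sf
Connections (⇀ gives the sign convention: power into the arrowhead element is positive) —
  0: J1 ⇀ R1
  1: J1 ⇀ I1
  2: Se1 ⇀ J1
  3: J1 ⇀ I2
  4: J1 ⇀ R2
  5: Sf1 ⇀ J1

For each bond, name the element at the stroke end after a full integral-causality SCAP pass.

#2 →J1  (Se1 fixes effort; stroke away)
#5 →Sf1  (source Sf1 imposes f)
#0 →R1  (common-e at J1 fixed by 2)
#1 →I1  (common-e at J1 fixed by 2)
#3 →I2  (common-e at J1 fixed by 2)
#4 →R2  (J1: bond 2 brought effort, rest push out)

bond 0 |R1
bond 1 |I1
bond 2 |J1
bond 3 |I2
bond 4 |R2
bond 5 |Sf1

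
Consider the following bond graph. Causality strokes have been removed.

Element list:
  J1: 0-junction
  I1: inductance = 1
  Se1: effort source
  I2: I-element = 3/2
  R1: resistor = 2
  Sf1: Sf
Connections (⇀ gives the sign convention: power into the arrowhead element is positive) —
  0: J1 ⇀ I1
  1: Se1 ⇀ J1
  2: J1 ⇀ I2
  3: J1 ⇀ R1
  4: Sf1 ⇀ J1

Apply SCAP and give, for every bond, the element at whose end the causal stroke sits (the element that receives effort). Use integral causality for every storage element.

b1 stroke at J1  (Se1: effort source, stroke at far end)
b4 stroke at Sf1  (source Sf1 imposes f)
b0 stroke at I1  (J1: bond 1 brought effort, rest push out)
b2 stroke at I2  (J1: bond 1 brought effort, rest push out)
b3 stroke at R1  (J1: bond 1 brought effort, rest push out)

bond 0 stroke at I1
bond 1 stroke at J1
bond 2 stroke at I2
bond 3 stroke at R1
bond 4 stroke at Sf1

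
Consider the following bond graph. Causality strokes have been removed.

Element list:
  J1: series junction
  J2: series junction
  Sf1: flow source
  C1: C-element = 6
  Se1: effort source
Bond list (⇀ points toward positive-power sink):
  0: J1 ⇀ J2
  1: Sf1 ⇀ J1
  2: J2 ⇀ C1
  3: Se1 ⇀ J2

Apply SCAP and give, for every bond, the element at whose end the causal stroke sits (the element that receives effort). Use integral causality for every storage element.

b0 →J1
b1 →Sf1
b2 →J2
b3 →J2

β1 →Sf1  (source Sf1 imposes f)
β3 →J2  (Se1 (Se) sets effort on bond)
β0 →J1  (common-f at J1 fixed by 1)
β2 →J2  (J2: bond 0 brought flow, rest push out)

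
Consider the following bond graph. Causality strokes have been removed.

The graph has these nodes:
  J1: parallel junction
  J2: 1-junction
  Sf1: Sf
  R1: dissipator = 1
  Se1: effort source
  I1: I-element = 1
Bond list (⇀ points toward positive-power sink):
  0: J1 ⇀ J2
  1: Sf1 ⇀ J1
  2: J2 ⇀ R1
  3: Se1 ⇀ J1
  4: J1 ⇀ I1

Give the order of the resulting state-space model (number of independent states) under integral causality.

b1 →Sf1  (Sf1: flow source, stroke at near end)
b3 →J1  (Se1: effort source, stroke at far end)
b0 →J2  (0-jn J1 has e-setter on 3)
b4 →I1  (J1: bond 3 brought effort, rest push out)
b2 →R1  (J2: last free bond brings flow in)

1  (I1 all integral)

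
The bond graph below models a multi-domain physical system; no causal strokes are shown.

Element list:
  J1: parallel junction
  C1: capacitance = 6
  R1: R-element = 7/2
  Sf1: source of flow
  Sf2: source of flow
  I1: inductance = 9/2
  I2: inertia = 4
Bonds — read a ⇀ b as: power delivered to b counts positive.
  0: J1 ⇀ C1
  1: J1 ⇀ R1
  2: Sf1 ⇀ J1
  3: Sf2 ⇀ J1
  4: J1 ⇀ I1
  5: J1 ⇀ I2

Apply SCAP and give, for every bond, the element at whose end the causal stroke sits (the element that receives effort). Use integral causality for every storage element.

b0 stroke at J1
b1 stroke at R1
b2 stroke at Sf1
b3 stroke at Sf2
b4 stroke at I1
b5 stroke at I2

β2 stroke at Sf1  (Sf1 fixes flow; stroke at Sf1)
β3 stroke at Sf2  (Sf2: flow source, stroke at near end)
β0 stroke at J1  (prefer integral on C1)
β1 stroke at R1  (common-e at J1 fixed by 0)
β4 stroke at I1  (0-jn J1 has e-setter on 0)
β5 stroke at I2  (J1: bond 0 brought effort, rest push out)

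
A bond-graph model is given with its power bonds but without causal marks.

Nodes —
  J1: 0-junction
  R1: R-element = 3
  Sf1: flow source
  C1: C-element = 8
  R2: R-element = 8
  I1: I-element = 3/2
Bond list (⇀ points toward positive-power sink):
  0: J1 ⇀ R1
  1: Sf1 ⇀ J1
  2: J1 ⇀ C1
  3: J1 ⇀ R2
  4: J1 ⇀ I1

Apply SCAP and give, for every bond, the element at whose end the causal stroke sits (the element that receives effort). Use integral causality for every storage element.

#1 →Sf1  (Sf1 (Sf) sets flow on bond)
#2 →J1  (C1 integral (e out))
#0 →R1  (common-e at J1 fixed by 2)
#3 →R2  (J1 effort already set via bond 2)
#4 →I1  (J1 effort already set via bond 2)

bond 0 →R1
bond 1 →Sf1
bond 2 →J1
bond 3 →R2
bond 4 →I1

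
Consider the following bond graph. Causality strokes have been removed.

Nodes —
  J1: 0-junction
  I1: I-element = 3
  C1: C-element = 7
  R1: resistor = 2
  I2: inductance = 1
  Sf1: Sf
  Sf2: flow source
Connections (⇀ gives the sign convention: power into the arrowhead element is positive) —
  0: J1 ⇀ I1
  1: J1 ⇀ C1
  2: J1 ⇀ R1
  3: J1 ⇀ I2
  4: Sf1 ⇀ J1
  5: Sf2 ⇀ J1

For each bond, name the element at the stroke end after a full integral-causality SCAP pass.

#4 |Sf1  (Sf1: flow source, stroke at near end)
#5 |Sf2  (Sf2 fixes flow; stroke at Sf2)
#0 |I1  (I1 integral (f out))
#1 |J1  (prefer integral on C1)
#2 |R1  (0-jn J1 has e-setter on 1)
#3 |I2  (0-jn J1 has e-setter on 1)

b0 →I1
b1 →J1
b2 →R1
b3 →I2
b4 →Sf1
b5 →Sf2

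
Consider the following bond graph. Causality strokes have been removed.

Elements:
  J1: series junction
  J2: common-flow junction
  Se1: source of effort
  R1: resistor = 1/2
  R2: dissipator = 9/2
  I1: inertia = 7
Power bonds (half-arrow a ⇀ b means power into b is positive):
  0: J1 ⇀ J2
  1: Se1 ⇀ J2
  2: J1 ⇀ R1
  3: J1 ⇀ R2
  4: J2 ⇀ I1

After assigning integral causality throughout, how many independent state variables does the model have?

1  (I1 all integral)

β1 stroke→J2  (Se1 (Se) sets effort on bond)
β4 stroke→I1  (I1 outputs flow p/I1)
β0 stroke→J2  (J2: bond 4 brought flow, rest push out)
β2 stroke→J1  (common-f at J1 fixed by 0)
β3 stroke→J1  (J1: bond 0 brought flow, rest push out)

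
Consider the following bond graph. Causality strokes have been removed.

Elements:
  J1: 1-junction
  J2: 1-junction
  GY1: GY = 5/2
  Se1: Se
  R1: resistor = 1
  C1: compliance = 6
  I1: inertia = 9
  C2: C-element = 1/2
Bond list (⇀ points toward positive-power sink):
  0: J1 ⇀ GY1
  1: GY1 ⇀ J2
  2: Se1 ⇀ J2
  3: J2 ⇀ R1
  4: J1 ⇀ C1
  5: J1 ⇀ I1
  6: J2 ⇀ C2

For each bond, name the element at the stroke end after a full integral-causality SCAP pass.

#0 stroke at J1
#1 stroke at J2
#2 stroke at J2
#3 stroke at R1
#4 stroke at J1
#5 stroke at I1
#6 stroke at J2

#2 →J2  (Se1: effort source, stroke at far end)
#4 →J1  (prefer integral on C1)
#5 →I1  (prefer integral on I1)
#0 →J1  (common-f at J1 fixed by 5)
#1 →J2  (GY1 both-in/both-out from 0)
#6 →J2  (prefer integral on C2)
#3 →R1  (J2 needs exactly one f-in)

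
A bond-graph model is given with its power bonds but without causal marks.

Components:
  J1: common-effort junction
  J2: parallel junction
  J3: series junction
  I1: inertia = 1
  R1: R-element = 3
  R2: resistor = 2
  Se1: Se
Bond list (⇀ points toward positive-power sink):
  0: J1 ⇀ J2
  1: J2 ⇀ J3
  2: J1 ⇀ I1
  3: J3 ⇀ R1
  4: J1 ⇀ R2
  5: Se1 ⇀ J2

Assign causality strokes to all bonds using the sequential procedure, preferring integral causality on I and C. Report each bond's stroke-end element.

#5 →J2  (Se1 fixes effort; stroke away)
#0 →J1  (J2 effort already set via bond 5)
#1 →J3  (common-e at J2 fixed by 5)
#3 →R1  (J3: last free bond brings flow in)
#2 →I1  (common-e at J1 fixed by 0)
#4 →R2  (common-e at J1 fixed by 0)

β0 |J1
β1 |J3
β2 |I1
β3 |R1
β4 |R2
β5 |J2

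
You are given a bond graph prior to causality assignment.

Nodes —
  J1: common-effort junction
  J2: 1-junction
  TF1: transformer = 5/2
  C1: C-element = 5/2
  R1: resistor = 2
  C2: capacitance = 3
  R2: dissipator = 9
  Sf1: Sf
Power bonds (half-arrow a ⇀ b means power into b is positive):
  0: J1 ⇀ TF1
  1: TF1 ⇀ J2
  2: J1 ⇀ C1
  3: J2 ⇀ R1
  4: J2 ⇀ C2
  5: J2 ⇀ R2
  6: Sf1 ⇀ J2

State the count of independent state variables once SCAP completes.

#6 |Sf1  (Sf1: flow source, stroke at near end)
#1 |J2  (common-f at J2 fixed by 6)
#3 |J2  (1-jn J2 has f-setter on 6)
#4 |J2  (J2: bond 6 brought flow, rest push out)
#5 |J2  (1-jn J2 has f-setter on 6)
#0 |TF1  (TF1: transformer flips bond 1)
#2 |J1  (J1: last free bond brings effort in)

2  (C1, C2 all integral)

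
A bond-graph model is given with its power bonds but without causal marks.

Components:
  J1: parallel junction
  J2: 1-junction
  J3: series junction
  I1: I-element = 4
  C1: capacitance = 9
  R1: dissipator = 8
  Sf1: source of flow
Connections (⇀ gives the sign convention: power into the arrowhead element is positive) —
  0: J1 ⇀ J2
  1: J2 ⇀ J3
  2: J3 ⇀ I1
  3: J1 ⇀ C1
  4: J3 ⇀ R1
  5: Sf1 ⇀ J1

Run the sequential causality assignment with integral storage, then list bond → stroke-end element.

β5 stroke at Sf1  (Sf1 (Sf) sets flow on bond)
β2 stroke at I1  (prefer integral on I1)
β1 stroke at J3  (J3: bond 2 brought flow, rest push out)
β4 stroke at J3  (J3: bond 2 brought flow, rest push out)
β0 stroke at J2  (J2 flow already set via bond 1)
β3 stroke at J1  (J1 needs exactly one e-in)

b0 stroke→J2
b1 stroke→J3
b2 stroke→I1
b3 stroke→J1
b4 stroke→J3
b5 stroke→Sf1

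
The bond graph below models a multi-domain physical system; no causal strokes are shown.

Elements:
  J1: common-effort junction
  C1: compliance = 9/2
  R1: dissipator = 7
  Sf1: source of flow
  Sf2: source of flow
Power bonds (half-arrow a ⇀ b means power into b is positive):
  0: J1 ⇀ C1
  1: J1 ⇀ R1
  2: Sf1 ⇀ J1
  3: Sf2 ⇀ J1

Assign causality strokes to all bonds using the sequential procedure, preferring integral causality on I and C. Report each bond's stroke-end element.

b2 |Sf1  (Sf1 fixes flow; stroke at Sf1)
b3 |Sf2  (source Sf2 imposes f)
b0 |J1  (C1: C, integral causality)
b1 |R1  (J1: bond 0 brought effort, rest push out)

bond 0 |J1
bond 1 |R1
bond 2 |Sf1
bond 3 |Sf2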